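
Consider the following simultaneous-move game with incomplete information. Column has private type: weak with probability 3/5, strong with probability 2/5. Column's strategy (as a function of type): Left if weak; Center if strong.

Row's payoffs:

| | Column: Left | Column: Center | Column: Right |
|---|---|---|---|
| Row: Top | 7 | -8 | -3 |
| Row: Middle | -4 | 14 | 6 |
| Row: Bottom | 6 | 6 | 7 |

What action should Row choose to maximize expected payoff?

E[Top] = 3/5·(7) + 2/5·(-8) = 1
E[Middle] = 3/5·(-4) + 2/5·(14) = 16/5
E[Bottom] = 3/5·(6) + 2/5·(6) = 6
Best response: Bottom (6 is the largest).

Bottom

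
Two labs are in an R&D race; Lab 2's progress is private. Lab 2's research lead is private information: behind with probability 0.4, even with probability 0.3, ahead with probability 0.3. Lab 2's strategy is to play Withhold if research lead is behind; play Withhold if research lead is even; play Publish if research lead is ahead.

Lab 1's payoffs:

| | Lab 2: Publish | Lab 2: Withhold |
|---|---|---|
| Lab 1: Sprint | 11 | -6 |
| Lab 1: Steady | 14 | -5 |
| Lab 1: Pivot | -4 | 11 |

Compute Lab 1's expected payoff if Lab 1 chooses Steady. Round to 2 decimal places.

E[Steady] = 0.4·(-5) + 0.3·(-5) + 0.3·14 = (-2) + (-1.5) + 4.2 = 0.7

0.70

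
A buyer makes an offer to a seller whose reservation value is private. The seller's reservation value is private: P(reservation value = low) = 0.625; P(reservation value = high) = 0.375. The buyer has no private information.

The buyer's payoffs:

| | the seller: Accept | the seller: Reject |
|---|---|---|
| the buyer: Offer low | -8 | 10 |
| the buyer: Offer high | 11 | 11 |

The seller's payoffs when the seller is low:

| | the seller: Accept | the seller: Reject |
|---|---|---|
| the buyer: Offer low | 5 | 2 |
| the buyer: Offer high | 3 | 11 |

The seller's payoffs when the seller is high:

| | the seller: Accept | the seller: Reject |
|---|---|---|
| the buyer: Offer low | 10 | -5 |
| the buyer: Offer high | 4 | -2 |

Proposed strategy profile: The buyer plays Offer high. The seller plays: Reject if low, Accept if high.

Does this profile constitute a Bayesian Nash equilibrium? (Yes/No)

The buyer plays Offer high: E[Offer high] = 0.625·(11) + 0.375·(11) = 11; E[Offer low] = 3.25. Best-responding. ✓
The seller (reservation value low), facing Offer high: Accept gives 3, Reject gives 11. Proposed Reject is best. ✓
The seller (reservation value high), facing Offer high: Accept gives 4, Reject gives -2. Proposed Accept is best. ✓

Yes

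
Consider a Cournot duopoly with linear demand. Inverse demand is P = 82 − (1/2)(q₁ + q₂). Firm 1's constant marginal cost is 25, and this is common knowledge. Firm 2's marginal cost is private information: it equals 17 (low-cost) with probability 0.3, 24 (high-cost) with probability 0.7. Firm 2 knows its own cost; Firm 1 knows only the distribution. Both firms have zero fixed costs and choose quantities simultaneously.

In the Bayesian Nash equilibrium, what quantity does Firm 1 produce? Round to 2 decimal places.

Each type of Firm 2 best-responds to q₁; Firm 1 best-responds to the expected q₂ over Firm 2's types.
Firm 2 with cost c maximizes (82 − (1/2)(q₁+q₂) − c)·q₂, giving q₂(c) = (82 − c − (1/2)q₁).
E[c₂] = 0.3·17 + 0.7·24 = 21.9
Firm 1's FOC against E[q₂] yields q₁ = (82 − 2·25 + E[c₂])/(3/2) = (82 − 50 + 21.9)/(3/2) = 35.9333.

35.93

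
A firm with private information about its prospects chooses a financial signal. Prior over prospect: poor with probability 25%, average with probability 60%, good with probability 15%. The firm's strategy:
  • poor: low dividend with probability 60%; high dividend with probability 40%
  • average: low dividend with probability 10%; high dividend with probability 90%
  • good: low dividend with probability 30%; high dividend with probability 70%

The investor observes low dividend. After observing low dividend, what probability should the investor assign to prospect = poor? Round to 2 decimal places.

Apply Bayes' rule using the sender's strategy as the likelihood.
P(low dividend) = 0.25·0.6 + 0.6·0.1 + 0.15·0.3 = 0.255
P(poor | low dividend) = (0.25·0.6) / 0.255 = 0.15 / 0.255 = 0.588235

0.59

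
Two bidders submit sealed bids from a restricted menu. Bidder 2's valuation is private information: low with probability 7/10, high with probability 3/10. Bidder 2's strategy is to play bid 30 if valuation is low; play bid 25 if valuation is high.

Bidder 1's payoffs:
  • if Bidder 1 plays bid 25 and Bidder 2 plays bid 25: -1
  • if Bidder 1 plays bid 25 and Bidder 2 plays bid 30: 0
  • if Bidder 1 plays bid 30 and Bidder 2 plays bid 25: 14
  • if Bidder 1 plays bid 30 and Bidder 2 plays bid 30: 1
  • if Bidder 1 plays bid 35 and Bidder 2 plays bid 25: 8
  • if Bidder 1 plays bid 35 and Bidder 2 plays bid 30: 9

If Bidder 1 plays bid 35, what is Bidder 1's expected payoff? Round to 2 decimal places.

Take the expectation over Bidder 2's valuation, weighting each type's action by its prior probability.
E[bid 35] = 7/10·9 + 3/10·8 = 63/10 + 12/5 = 87/10

8.70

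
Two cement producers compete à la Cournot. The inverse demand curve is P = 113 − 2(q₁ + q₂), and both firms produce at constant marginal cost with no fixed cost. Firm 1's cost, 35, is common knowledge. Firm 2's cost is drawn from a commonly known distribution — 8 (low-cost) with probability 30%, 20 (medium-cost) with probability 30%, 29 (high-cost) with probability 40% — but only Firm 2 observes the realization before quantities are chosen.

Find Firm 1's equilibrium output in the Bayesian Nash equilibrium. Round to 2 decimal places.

10.50

Each type of Firm 2 best-responds to q₁; Firm 1 best-responds to the expected q₂ over Firm 2's types.
Firm 2 with cost c maximizes (113 − 2(q₁+q₂) − c)·q₂, giving q₂(c) = (113 − c − 2q₁)/4.
E[c₂] = 0.3·8 + 0.3·20 + 0.4·29 = 20
Firm 1's FOC against E[q₂] yields q₁ = (113 − 2·35 + E[c₂])/6 = (113 − 70 + 20)/6 = 10.5.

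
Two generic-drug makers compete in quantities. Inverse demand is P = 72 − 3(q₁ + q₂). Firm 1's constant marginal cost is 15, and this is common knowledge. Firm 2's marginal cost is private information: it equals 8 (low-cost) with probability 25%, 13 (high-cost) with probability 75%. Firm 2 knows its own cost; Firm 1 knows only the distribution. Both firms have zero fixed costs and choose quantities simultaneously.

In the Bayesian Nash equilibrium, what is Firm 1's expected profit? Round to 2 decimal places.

Type-c best response for Firm 2: q₂(c) = (72 − c)/6 − q₁/2.
Firm 1 maximizes expected profit; its first-order condition is 72 − 6q₁ − 3E[q₂] − 15 = 0.
Substituting E[q₂] and solving: E[c₂] = 11.75, so q₁ = (72 − 2·15 + 11.75)/9 = 5.97222.
E[P] = 72 − 3·(q₁ + E[q₂]) = 32.9167; Firm 1's expected profit = (E[P] − 15)·q₁ = (32.9167 − 15)·5.97222 = 107.002.

107.00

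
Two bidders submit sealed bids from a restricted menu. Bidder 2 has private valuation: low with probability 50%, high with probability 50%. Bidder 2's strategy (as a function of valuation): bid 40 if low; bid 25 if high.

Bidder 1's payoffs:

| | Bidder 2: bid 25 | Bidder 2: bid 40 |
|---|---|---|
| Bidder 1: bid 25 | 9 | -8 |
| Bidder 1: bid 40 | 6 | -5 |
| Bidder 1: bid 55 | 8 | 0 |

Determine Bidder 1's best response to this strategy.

Compute Bidder 1's expected payoff for each action, taking the expectation over Bidder 2's type.
E[bid 25] = 0.5·(-8) + 0.5·(9) = 0.5
E[bid 40] = 0.5·(-5) + 0.5·(6) = 0.5
E[bid 55] = 0.5·(0) + 0.5·(8) = 4
Best response: bid 55 (4 is the largest).

bid 55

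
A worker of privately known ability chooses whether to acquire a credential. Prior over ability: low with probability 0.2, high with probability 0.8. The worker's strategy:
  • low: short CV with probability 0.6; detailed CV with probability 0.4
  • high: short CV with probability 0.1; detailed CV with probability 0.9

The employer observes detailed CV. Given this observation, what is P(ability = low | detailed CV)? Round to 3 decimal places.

0.100

P(detailed CV) = 0.2·0.4 + 0.8·0.9 = 0.8
P(low | detailed CV) = (0.2·0.4) / 0.8 = 0.08 / 0.8 = 0.1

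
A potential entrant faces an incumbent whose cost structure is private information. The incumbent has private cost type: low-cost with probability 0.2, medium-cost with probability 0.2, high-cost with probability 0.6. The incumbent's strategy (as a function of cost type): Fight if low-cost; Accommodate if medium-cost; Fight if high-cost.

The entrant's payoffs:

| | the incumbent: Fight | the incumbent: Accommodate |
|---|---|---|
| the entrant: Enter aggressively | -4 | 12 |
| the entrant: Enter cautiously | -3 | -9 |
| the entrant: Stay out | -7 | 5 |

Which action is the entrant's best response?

Enter aggressively

Compute the entrant's expected payoff for each action, taking the expectation over the incumbent's type.
E[Enter aggressively] = 0.2·(-4) + 0.2·(12) + 0.6·(-4) = -0.8
E[Enter cautiously] = 0.2·(-3) + 0.2·(-9) + 0.6·(-3) = -4.2
E[Stay out] = 0.2·(-7) + 0.2·(5) + 0.6·(-7) = -4.6
Best response: Enter aggressively (-0.8 is the largest).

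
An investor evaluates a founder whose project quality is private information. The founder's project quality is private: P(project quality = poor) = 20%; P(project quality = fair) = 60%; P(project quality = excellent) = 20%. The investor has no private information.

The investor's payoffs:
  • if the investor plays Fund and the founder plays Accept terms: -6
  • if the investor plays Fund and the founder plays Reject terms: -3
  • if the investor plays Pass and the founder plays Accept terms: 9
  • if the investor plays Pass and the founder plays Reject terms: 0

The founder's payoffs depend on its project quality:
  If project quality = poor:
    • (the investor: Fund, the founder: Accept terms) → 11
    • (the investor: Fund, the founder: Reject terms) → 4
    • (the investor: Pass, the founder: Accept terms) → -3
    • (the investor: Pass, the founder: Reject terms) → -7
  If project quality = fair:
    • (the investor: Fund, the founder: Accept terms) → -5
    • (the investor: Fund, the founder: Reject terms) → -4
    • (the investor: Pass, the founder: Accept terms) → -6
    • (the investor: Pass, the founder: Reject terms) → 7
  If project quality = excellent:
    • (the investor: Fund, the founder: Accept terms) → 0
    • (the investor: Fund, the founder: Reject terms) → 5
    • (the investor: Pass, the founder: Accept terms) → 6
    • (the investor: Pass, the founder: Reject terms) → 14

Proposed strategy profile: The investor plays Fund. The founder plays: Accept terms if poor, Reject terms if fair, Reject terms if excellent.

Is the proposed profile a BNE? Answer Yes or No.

A profile is a BNE iff every type of every player is best-responding given beliefs about the other side.
The investor plays Fund: E[Fund] = 0.2·(-6) + 0.6·(-3) + 0.2·(-3) = -3.6; E[Pass] = 1.8. Not best-responding. ✗
The founder (project quality poor), facing Fund: Accept terms gives 11, Reject terms gives 4. Proposed Accept terms is best. ✓
The founder (project quality fair), facing Fund: Accept terms gives -5, Reject terms gives -4. Proposed Reject terms is best. ✓
The founder (project quality excellent), facing Fund: Accept terms gives 0, Reject terms gives 5. Proposed Reject terms is best. ✓

No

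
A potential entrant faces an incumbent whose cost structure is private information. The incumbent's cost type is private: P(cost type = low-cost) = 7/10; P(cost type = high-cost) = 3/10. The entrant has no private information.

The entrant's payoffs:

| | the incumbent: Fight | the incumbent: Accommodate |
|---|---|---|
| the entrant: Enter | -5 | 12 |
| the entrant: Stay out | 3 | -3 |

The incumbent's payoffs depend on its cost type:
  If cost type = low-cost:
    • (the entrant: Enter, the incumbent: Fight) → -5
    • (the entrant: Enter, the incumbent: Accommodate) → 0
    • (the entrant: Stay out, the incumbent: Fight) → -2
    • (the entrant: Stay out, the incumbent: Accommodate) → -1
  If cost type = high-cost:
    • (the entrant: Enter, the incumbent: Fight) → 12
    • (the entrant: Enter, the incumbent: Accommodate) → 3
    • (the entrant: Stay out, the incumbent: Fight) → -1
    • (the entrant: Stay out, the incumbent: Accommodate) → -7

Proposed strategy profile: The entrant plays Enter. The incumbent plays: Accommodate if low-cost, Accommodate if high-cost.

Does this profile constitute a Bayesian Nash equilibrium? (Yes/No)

The entrant plays Enter: E[Enter] = 7/10·(12) + 3/10·(12) = 12; E[Stay out] = -3. Best-responding. ✓
The incumbent (cost type low-cost), facing Enter: Fight gives -5, Accommodate gives 0. Proposed Accommodate is best. ✓
The incumbent (cost type high-cost), facing Enter: Fight gives 12, Accommodate gives 3. Proposed Accommodate is not best — profitable deviation exists. ✗

No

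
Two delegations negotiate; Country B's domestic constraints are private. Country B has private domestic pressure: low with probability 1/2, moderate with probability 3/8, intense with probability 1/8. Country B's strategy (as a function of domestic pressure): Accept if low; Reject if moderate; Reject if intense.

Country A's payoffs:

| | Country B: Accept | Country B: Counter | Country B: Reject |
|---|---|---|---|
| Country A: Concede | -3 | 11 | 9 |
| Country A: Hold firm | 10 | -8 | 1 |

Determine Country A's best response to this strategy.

Hold firm

E[Concede] = 1/2·(-3) + 3/8·(9) + 1/8·(9) = 3
E[Hold firm] = 1/2·(10) + 3/8·(1) + 1/8·(1) = 11/2
Best response: Hold firm (11/2 is the largest).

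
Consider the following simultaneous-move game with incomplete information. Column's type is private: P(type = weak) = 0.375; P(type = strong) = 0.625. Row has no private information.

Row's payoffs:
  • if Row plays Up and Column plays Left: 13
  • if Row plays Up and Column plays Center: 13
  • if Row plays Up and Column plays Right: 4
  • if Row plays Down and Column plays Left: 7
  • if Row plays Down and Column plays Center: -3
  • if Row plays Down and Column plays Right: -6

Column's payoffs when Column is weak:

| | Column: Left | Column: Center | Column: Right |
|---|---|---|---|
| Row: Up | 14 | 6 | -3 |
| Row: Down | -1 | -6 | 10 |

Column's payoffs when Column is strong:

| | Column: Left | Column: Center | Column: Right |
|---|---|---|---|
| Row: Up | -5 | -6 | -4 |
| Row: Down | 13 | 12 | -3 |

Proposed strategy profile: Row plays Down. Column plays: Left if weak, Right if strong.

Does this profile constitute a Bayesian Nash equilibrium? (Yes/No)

No

A profile is a BNE iff every type of every player is best-responding given beliefs about the other side.
Row plays Down: E[Down] = 0.375·(7) + 0.625·(-6) = -1.125; E[Up] = 7.375. Not best-responding. ✗
Column (type weak), facing Down: Left gives -1, Center gives -6, Right gives 10. Proposed Left is not best — profitable deviation exists. ✗
Column (type strong), facing Down: Left gives 13, Center gives 12, Right gives -3. Proposed Right is not best — profitable deviation exists. ✗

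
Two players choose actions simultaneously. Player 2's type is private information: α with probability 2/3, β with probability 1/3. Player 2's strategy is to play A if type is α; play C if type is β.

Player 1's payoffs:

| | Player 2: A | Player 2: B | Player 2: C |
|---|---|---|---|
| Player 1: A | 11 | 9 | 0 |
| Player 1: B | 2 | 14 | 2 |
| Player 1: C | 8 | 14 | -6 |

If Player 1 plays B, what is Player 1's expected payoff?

Take the expectation over Player 2's type, weighting each type's action by its prior probability.
E[B] = 2/3·2 + 1/3·2 = 4/3 + 2/3 = 2

2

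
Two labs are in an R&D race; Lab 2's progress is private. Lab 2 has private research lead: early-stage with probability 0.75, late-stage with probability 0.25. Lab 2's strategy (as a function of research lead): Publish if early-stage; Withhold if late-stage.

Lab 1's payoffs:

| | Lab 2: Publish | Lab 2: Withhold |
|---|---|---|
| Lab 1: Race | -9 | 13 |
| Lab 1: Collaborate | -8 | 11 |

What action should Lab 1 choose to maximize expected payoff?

E[Race] = 0.75·(-9) + 0.25·(13) = -3.5
E[Collaborate] = 0.75·(-8) + 0.25·(11) = -3.25
Best response: Collaborate (-3.25 is the largest).

Collaborate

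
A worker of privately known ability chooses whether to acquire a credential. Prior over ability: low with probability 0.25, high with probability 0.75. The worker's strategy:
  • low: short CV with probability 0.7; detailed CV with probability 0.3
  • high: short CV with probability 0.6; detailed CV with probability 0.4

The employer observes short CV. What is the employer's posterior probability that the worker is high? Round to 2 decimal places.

0.72

P(short CV) = 0.25·0.7 + 0.75·0.6 = 0.625
P(high | short CV) = (0.75·0.6) / 0.625 = 0.45 / 0.625 = 0.72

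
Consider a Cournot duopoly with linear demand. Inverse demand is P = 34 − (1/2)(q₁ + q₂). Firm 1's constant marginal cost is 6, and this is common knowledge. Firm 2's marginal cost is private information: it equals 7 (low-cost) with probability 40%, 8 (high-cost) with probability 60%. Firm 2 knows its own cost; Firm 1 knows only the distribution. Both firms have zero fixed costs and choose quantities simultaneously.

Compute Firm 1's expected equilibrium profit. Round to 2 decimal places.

Firm 2 with cost c maximizes (34 − (1/2)(q₁+q₂) − c)·q₂, giving q₂(c) = (34 − c − (1/2)q₁).
E[c₂] = 0.4·7 + 0.6·8 = 7.6
Firm 1's FOC against E[q₂] yields q₁ = (34 − 2·6 + E[c₂])/(3/2) = (34 − 12 + 7.6)/(3/2) = 19.7333.
E[P] = 34 − (1/2)·(q₁ + E[q₂]) = 15.8667; Firm 1's expected profit = (E[P] − 6)·q₁ = (15.8667 − 6)·19.7333 = 194.702.

194.70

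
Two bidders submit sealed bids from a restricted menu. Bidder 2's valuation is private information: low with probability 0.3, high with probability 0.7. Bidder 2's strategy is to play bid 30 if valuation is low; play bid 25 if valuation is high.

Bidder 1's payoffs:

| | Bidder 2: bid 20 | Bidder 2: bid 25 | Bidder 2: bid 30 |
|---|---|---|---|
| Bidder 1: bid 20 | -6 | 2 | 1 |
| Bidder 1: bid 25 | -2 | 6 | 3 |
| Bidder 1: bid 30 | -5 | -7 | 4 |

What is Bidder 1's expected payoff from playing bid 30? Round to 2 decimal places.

-3.70

Take the expectation over Bidder 2's valuation, weighting each type's action by its prior probability.
E[bid 30] = 0.3·4 + 0.7·(-7) = 1.2 + (-4.9) = -3.7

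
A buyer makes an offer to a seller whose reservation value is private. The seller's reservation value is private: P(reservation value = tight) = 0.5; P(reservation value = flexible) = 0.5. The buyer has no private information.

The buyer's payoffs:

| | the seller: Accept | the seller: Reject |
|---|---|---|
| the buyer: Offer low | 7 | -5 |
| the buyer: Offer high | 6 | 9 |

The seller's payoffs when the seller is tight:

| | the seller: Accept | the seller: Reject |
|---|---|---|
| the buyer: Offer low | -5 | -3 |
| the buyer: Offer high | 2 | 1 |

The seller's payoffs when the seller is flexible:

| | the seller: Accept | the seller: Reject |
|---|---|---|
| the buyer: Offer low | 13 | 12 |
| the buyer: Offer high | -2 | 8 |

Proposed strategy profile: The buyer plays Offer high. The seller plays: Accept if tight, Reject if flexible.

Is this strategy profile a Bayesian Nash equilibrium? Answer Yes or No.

Yes

The buyer plays Offer high: E[Offer high] = 0.5·(6) + 0.5·(9) = 7.5; E[Offer low] = 1. Best-responding. ✓
The seller (reservation value tight), facing Offer high: Accept gives 2, Reject gives 1. Proposed Accept is best. ✓
The seller (reservation value flexible), facing Offer high: Accept gives -2, Reject gives 8. Proposed Reject is best. ✓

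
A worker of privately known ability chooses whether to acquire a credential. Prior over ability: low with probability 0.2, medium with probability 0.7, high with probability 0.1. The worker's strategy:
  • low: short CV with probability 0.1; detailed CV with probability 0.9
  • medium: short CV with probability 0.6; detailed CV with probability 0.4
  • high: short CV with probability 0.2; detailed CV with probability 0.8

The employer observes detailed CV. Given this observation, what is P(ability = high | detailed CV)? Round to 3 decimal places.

P(detailed CV) = 0.2·0.9 + 0.7·0.4 + 0.1·0.8 = 0.54
P(high | detailed CV) = (0.1·0.8) / 0.54 = 0.08 / 0.54 = 0.148148

0.148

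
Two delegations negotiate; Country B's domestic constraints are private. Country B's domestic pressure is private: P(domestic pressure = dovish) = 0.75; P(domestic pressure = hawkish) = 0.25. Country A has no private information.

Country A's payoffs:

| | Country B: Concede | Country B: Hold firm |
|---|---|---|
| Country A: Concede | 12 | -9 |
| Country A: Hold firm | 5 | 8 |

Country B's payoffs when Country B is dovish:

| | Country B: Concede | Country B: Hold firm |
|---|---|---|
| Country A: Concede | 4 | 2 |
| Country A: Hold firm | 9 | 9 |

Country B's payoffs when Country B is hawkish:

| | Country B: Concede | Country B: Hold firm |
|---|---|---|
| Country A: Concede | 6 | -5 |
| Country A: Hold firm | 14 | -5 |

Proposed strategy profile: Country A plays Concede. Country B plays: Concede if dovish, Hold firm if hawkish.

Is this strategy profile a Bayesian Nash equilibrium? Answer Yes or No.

A profile is a BNE iff every type of every player is best-responding given beliefs about the other side.
Country A plays Concede: E[Concede] = 0.75·(12) + 0.25·(-9) = 6.75; E[Hold firm] = 5.75. Best-responding. ✓
Country B (domestic pressure dovish), facing Concede: Concede gives 4, Hold firm gives 2. Proposed Concede is best. ✓
Country B (domestic pressure hawkish), facing Concede: Concede gives 6, Hold firm gives -5. Proposed Hold firm is not best — profitable deviation exists. ✗

No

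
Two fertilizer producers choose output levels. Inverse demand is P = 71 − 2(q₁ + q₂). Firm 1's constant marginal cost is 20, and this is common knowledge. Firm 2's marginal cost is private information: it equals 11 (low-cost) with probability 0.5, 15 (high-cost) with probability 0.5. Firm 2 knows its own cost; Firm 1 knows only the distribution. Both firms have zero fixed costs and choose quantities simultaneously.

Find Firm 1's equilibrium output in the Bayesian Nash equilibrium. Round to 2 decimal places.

7.33

Type-c best response for Firm 2: q₂(c) = (71 − c)/4 − q₁/2.
Firm 1 maximizes expected profit; its first-order condition is 71 − 4q₁ − 2E[q₂] − 20 = 0.
Substituting E[q₂] and solving: E[c₂] = 13, so q₁ = (71 − 2·20 + 13)/6 = 7.33333.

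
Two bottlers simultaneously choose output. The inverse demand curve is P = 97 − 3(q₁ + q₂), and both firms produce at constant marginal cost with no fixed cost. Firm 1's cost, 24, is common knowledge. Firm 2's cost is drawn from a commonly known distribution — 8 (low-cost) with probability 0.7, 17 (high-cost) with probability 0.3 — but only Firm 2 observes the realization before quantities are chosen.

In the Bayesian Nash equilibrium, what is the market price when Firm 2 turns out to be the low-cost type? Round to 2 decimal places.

42.55

Each type of Firm 2 best-responds to q₁; Firm 1 best-responds to the expected q₂ over Firm 2's types.
Firm 2 with cost c maximizes (97 − 3(q₁+q₂) − c)·q₂, giving q₂(c) = (97 − c − 3q₁)/6.
E[c₂] = 0.7·8 + 0.3·17 = 10.7
Firm 1's FOC against E[q₂] yields q₁ = (97 − 2·24 + E[c₂])/9 = (97 − 48 + 10.7)/9 = 6.63333.
q₂(low-cost) = 11.5167, so P = 97 − 3·(6.63333 + 11.5167) = 42.55.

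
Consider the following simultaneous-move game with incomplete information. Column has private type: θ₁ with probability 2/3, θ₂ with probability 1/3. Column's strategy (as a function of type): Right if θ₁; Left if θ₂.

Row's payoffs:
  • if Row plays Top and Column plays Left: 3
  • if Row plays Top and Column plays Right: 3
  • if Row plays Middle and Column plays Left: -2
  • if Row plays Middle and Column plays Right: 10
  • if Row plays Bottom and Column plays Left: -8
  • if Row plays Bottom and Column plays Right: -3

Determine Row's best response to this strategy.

Compute Row's expected payoff for each action, taking the expectation over Column's type.
E[Top] = 2/3·(3) + 1/3·(3) = 3
E[Middle] = 2/3·(10) + 1/3·(-2) = 6
E[Bottom] = 2/3·(-3) + 1/3·(-8) = -14/3
Best response: Middle (6 is the largest).

Middle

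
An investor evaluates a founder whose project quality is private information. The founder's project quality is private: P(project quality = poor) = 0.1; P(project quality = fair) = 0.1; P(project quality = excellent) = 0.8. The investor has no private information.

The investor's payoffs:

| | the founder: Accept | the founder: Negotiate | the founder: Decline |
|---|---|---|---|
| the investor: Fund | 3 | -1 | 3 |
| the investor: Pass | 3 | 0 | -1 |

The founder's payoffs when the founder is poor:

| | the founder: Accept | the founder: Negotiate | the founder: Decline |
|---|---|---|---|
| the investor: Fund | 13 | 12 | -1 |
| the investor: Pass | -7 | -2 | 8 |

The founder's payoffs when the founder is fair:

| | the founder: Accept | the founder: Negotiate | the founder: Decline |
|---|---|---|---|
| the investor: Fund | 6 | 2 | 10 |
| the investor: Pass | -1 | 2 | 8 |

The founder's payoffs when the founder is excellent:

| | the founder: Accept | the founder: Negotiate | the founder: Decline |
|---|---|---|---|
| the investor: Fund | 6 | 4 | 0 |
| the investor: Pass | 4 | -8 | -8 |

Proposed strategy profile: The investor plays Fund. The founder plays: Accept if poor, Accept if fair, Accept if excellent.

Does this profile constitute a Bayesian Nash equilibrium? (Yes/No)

The investor plays Fund: E[Fund] = 0.1·(3) + 0.1·(3) + 0.8·(3) = 3; E[Pass] = 3. Best-responding. ✓
The founder (project quality poor), facing Fund: Accept gives 13, Negotiate gives 12, Decline gives -1. Proposed Accept is best. ✓
The founder (project quality fair), facing Fund: Accept gives 6, Negotiate gives 2, Decline gives 10. Proposed Accept is not best — profitable deviation exists. ✗
The founder (project quality excellent), facing Fund: Accept gives 6, Negotiate gives 4, Decline gives 0. Proposed Accept is best. ✓

No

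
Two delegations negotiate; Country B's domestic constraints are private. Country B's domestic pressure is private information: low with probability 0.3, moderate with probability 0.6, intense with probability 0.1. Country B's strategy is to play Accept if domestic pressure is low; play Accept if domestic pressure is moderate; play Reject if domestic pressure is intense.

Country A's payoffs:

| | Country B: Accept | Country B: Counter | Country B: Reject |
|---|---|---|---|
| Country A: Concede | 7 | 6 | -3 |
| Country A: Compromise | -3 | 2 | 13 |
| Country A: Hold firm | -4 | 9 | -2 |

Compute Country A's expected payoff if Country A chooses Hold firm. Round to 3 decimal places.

Take the expectation over Country B's domestic pressure, weighting each type's action by its prior probability.
E[Hold firm] = 0.3·(-4) + 0.6·(-4) + 0.1·(-2) = (-1.2) + (-2.4) + (-0.2) = -3.8

-3.800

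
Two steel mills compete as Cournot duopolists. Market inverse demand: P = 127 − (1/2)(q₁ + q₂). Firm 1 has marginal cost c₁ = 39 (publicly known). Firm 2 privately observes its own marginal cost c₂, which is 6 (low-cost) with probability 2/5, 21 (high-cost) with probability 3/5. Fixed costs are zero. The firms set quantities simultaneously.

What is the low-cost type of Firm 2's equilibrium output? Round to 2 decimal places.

99.67

Type-c best response for Firm 2: q₂(c) = (127 − c) − q₁/2.
Firm 1 maximizes expected profit; its first-order condition is 127 − q₁ − (1/2)E[q₂] − 39 = 0.
Substituting E[q₂] and solving: E[c₂] = 15, so q₁ = (127 − 2·39 + 15)/(3/2) = 42.6667.
q₂(low-cost) = (127 − 6 − (1/2)·42.6667) = 99.6667.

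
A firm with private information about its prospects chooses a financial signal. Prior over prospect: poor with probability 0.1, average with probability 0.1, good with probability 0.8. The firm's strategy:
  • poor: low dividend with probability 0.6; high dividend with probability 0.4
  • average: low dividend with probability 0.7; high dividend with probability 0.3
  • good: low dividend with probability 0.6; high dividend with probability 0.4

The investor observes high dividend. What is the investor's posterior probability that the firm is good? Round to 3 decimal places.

0.821

Apply Bayes' rule using the sender's strategy as the likelihood.
P(high dividend) = 0.1·0.4 + 0.1·0.3 + 0.8·0.4 = 0.39
P(good | high dividend) = (0.8·0.4) / 0.39 = 0.32 / 0.39 = 0.820513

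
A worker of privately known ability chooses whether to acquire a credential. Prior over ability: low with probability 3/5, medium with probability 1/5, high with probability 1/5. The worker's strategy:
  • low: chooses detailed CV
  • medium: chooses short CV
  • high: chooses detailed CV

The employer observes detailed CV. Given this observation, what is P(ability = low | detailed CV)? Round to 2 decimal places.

P(detailed CV) = (3/5)·1 + (1/5)·0 + (1/5)·1 = 4/5
P(low | detailed CV) = ((3/5)·1) / (4/5) = (3/5) / (4/5) = 3/4

0.75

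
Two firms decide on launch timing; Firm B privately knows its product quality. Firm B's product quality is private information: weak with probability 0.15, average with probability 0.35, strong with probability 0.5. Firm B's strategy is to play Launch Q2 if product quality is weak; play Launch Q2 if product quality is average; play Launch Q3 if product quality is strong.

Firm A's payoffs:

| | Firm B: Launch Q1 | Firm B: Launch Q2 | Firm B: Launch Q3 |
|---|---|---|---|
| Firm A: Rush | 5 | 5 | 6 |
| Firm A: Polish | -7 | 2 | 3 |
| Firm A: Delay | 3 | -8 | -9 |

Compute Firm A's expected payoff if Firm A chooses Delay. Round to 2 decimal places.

-8.50

Take the expectation over Firm B's product quality, weighting each type's action by its prior probability.
E[Delay] = 0.15·(-8) + 0.35·(-8) + 0.5·(-9) = (-1.2) + (-2.8) + (-4.5) = -8.5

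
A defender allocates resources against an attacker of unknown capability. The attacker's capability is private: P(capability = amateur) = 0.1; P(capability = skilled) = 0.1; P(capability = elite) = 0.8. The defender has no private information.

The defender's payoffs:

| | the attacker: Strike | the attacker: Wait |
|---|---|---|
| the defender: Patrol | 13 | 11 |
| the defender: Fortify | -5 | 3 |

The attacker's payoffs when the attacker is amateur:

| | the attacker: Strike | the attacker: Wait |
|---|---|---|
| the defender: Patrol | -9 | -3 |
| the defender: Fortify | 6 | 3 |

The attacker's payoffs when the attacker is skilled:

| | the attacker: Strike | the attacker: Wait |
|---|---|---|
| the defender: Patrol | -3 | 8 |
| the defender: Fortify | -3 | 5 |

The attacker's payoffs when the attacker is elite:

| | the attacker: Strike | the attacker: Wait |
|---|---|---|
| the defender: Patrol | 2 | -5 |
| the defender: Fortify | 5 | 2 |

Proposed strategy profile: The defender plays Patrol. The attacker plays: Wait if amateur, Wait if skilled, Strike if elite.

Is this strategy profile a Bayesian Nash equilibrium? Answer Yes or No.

Yes

The defender plays Patrol: E[Patrol] = 0.1·(11) + 0.1·(11) + 0.8·(13) = 12.6; E[Fortify] = -3.4. Best-responding. ✓
The attacker (capability amateur), facing Patrol: Strike gives -9, Wait gives -3. Proposed Wait is best. ✓
The attacker (capability skilled), facing Patrol: Strike gives -3, Wait gives 8. Proposed Wait is best. ✓
The attacker (capability elite), facing Patrol: Strike gives 2, Wait gives -5. Proposed Strike is best. ✓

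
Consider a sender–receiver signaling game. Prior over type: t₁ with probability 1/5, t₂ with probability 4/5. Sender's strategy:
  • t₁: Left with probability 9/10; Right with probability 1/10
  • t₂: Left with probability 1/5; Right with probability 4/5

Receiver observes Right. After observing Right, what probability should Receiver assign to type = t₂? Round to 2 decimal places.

P(Right) = (1/5)·(1/10) + (4/5)·(4/5) = 33/50
P(t₂ | Right) = ((4/5)·(4/5)) / (33/50) = (16/25) / (33/50) = 32/33

0.97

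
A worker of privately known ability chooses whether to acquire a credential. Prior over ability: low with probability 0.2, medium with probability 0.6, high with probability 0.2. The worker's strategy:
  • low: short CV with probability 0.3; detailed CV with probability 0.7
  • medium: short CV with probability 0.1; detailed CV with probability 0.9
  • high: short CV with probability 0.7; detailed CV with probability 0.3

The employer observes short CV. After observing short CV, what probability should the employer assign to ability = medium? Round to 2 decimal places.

P(short CV) = 0.2·0.3 + 0.6·0.1 + 0.2·0.7 = 0.26
P(medium | short CV) = (0.6·0.1) / 0.26 = 0.06 / 0.26 = 0.230769

0.23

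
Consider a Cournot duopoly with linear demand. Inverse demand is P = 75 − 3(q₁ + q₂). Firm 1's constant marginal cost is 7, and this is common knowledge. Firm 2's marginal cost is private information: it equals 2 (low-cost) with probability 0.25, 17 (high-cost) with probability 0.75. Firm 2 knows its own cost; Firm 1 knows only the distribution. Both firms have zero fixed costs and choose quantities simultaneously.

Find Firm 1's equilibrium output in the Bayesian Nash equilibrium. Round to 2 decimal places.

8.25

Firm 2 with cost c maximizes (75 − 3(q₁+q₂) − c)·q₂, giving q₂(c) = (75 − c − 3q₁)/6.
E[c₂] = 0.25·2 + 0.75·17 = 13.25
Firm 1's FOC against E[q₂] yields q₁ = (75 − 2·7 + E[c₂])/9 = (75 − 14 + 13.25)/9 = 8.25.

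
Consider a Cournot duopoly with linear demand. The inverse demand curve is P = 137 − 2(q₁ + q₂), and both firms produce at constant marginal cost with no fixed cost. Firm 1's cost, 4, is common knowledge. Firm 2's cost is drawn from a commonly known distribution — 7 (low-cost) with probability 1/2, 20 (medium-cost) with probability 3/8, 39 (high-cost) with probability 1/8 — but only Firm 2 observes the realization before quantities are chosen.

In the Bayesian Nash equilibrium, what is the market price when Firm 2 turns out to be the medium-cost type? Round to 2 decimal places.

54.35

Type-c best response for Firm 2: q₂(c) = (137 − c)/4 − q₁/2.
Firm 1 maximizes expected profit; its first-order condition is 137 − 4q₁ − 2E[q₂] − 4 = 0.
Substituting E[q₂] and solving: E[c₂] = 15.875, so q₁ = (137 − 2·4 + 15.875)/6 = 24.1458.
q₂(medium-cost) = 17.1771, so P = 137 − 2·(24.1458 + 17.1771) = 54.3542.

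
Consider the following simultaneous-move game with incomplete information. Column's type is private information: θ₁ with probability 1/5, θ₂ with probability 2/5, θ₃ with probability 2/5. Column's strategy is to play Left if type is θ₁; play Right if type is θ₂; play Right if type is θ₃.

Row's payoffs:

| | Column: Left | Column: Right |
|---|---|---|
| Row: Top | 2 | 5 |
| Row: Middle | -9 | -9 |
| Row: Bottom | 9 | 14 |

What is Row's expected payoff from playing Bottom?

13

E[Bottom] = 1/5·9 + 2/5·14 + 2/5·14 = 9/5 + 28/5 + 28/5 = 13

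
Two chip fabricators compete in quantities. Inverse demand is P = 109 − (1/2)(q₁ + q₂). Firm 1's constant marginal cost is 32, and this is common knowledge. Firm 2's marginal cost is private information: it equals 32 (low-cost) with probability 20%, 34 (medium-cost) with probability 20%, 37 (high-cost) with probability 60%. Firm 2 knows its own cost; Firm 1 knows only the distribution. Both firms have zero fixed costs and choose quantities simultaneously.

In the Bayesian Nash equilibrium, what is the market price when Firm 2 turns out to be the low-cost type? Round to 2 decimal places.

57.10

Type-c best response for Firm 2: q₂(c) = (109 − c) − q₁/2.
Firm 1 maximizes expected profit; its first-order condition is 109 − q₁ − (1/2)E[q₂] − 32 = 0.
Substituting E[q₂] and solving: E[c₂] = 35.4, so q₁ = (109 − 2·32 + 35.4)/(3/2) = 53.6.
q₂(low-cost) = 50.2, so P = 109 − (1/2)·(53.6 + 50.2) = 57.1.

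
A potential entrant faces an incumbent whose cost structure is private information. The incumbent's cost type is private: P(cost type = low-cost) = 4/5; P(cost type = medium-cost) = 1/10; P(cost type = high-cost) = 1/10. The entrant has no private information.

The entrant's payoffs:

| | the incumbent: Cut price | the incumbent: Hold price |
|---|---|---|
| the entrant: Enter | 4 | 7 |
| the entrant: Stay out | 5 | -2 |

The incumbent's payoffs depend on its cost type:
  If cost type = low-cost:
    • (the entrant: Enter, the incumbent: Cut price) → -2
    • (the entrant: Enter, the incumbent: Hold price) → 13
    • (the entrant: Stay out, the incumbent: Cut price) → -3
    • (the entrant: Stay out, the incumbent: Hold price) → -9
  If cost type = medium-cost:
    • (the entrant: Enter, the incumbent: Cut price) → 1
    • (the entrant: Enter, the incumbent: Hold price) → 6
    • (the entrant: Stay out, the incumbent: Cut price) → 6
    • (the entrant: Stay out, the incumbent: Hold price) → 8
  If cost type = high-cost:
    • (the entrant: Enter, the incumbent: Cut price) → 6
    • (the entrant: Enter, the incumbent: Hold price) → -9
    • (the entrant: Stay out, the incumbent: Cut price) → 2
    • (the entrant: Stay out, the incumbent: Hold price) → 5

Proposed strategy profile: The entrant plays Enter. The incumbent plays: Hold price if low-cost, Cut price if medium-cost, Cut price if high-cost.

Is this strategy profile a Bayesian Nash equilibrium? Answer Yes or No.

No

The entrant plays Enter: E[Enter] = 4/5·(7) + 1/10·(4) + 1/10·(4) = 32/5; E[Stay out] = -3/5. Best-responding. ✓
The incumbent (cost type low-cost), facing Enter: Cut price gives -2, Hold price gives 13. Proposed Hold price is best. ✓
The incumbent (cost type medium-cost), facing Enter: Cut price gives 1, Hold price gives 6. Proposed Cut price is not best — profitable deviation exists. ✗
The incumbent (cost type high-cost), facing Enter: Cut price gives 6, Hold price gives -9. Proposed Cut price is best. ✓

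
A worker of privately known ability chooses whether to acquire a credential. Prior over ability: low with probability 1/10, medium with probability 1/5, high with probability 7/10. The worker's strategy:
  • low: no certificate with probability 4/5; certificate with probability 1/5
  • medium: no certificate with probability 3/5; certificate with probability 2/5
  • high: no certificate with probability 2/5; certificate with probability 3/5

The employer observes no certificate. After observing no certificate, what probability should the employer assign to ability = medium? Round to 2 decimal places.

P(no certificate) = (1/10)·(4/5) + (1/5)·(3/5) + (7/10)·(2/5) = 12/25
P(medium | no certificate) = ((1/5)·(3/5)) / (12/25) = (3/25) / (12/25) = 1/4

0.25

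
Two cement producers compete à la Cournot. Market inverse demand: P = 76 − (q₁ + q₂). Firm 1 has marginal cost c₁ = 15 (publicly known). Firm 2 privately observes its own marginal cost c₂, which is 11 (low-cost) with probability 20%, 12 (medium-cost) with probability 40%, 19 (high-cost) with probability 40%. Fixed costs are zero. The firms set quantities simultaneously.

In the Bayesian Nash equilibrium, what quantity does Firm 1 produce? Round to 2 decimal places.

Each type of Firm 2 best-responds to q₁; Firm 1 best-responds to the expected q₂ over Firm 2's types.
Firm 2 with cost c maximizes (76 − (q₁+q₂) − c)·q₂, giving q₂(c) = (76 − c − q₁)/2.
E[c₂] = 0.2·11 + 0.4·12 + 0.4·19 = 14.6
Firm 1's FOC against E[q₂] yields q₁ = (76 − 2·15 + E[c₂])/3 = (76 − 30 + 14.6)/3 = 20.2.

20.20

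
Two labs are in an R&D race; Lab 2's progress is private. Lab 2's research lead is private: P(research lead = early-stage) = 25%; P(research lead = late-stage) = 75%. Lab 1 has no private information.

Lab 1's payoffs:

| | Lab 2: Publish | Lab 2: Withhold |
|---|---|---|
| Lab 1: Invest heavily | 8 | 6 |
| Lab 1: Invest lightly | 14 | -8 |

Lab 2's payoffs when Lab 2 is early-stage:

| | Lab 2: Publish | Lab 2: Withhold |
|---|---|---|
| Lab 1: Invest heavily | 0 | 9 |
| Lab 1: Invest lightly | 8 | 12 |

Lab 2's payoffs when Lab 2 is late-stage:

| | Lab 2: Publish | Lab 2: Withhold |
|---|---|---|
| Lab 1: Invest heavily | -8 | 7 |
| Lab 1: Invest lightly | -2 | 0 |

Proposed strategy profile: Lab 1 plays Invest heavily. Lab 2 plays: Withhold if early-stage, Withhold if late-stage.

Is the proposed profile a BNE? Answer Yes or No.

Yes

Lab 1 plays Invest heavily: E[Invest heavily] = 0.25·(6) + 0.75·(6) = 6; E[Invest lightly] = -8. Best-responding. ✓
Lab 2 (research lead early-stage), facing Invest heavily: Publish gives 0, Withhold gives 9. Proposed Withhold is best. ✓
Lab 2 (research lead late-stage), facing Invest heavily: Publish gives -8, Withhold gives 7. Proposed Withhold is best. ✓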